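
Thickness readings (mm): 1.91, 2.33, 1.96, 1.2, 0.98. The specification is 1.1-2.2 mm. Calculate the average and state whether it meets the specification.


Average = 1.68 mm
Within specification: Yes

Sum = 8.38
Average = 8.38 / 5 = 1.68 mm
Specification range: 1.1 to 2.2 mm
Within spec: Yes


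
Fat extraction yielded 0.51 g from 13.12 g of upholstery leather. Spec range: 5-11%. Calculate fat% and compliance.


Fat% = 0.51 / 13.12 x 100 = 3.9%
Spec range: 5-11%
Compliant: No


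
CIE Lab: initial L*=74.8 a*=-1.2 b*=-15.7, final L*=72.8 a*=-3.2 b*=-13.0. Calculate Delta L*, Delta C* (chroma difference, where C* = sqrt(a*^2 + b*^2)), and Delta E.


Delta L* = 72.8 - 74.8 = -2.0
C1* = sqrt((-1.2)^2 + (-15.7)^2) = 15.746
C2* = sqrt((-3.2)^2 + (-13.0)^2) = 13.388
Delta C* = 13.388 - 15.746 = -2.36
Delta E = sqrt((-2.0)^2 + (-2.0)^2 + (2.7)^2) = 3.91


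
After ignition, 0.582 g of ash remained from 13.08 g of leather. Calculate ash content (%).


4.45%


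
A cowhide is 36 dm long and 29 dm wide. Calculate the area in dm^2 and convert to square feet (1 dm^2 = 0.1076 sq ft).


Area = 36 x 29 = 1044 dm^2
Conversion: 1044 x 0.1076 = 112.33 sq ft


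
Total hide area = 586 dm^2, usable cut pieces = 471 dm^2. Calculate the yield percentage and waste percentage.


Yield = 471 / 586 x 100 = 80.4%
Waste = 586 - 471 = 115 dm^2
Waste% = 100 - 80.4 = 19.6%


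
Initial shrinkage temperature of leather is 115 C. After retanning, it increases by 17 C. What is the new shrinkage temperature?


132 C


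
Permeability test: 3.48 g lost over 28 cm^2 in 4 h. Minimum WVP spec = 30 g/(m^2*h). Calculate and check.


WVP = 310.71 g/(m^2*h)
Meets specification: Yes


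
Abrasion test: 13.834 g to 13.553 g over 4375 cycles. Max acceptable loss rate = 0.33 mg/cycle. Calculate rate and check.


Rate = 0.064 mg/cycle
Passes: Yes

Loss = 13.834 - 13.553 = 0.281 g
Rate = 0.281 g / 4375 cycles x 1000 = 0.064 mg/cycle
Max = 0.33 mg/cycle
Passes: Yes


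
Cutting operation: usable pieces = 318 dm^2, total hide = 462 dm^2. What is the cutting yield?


Yield = usable / total x 100
Yield = 318 / 462 x 100 = 68.8%


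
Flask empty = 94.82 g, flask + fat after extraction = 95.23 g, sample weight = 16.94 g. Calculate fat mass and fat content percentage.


Fat mass = 95.23 - 94.82 = 0.41 g
Fat% = 0.41 / 16.94 x 100 = 2.4%


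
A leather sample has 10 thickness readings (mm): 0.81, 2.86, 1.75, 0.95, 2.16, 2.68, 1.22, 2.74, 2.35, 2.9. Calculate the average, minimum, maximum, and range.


Sum = 20.42
Average = 20.42 / 10 = 2.04 mm
Minimum = 0.81 mm
Maximum = 2.9 mm
Range = 2.9 - 0.81 = 2.09 mm


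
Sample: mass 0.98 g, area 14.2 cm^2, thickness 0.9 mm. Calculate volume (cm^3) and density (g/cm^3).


Thickness in cm = 0.9 / 10 = 0.09 cm
Volume = 14.2 x 0.09 = 1.278 cm^3
Density = 0.98 / 1.278 = 0.767 g/cm^3


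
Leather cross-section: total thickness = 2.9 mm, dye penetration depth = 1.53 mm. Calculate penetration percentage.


52.8%


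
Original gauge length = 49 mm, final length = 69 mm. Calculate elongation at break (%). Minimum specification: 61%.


Elongation = 40.8%
Meets spec: No

Extension = 69 - 49 = 20 mm
Elongation = 20 / 49 x 100 = 40.8%
Minimum required: 61%
Meets specification: No


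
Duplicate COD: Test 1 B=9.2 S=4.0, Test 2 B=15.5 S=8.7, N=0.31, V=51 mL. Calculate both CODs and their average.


COD1 = (9.2 - 4.0) x 0.31 x 8000 / 51 = 252.9 mg/L
COD2 = (15.5 - 8.7) x 0.31 x 8000 / 51 = 330.7 mg/L
Average = (252.9 + 330.7) / 2 = 291.8 mg/L


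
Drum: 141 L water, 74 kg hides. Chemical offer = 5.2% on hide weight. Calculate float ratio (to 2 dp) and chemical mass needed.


Float ratio = 141 / 74 = 1.91
Chemical = 74 x 5.2 / 100 = 3.848 kg


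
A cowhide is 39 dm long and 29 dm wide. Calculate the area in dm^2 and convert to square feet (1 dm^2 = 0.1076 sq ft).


Area = 39 x 29 = 1131 dm^2
Conversion: 1131 x 0.1076 = 121.70 sq ft


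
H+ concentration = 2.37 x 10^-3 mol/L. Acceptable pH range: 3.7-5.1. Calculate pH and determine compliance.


pH = -log10(2.37 x 10^-3) = 2.63
Range: 3.7 to 5.1
Compliant: No


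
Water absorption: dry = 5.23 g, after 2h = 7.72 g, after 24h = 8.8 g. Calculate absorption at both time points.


WA (2h) = (7.72 - 5.23) / 5.23 x 100 = 47.6%
WA (24h) = (8.8 - 5.23) / 5.23 x 100 = 68.3%


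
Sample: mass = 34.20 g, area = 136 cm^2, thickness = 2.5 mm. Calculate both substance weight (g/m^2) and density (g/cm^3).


Substance weight = 2514.7 g/m^2
Density = 1.006 g/cm^3


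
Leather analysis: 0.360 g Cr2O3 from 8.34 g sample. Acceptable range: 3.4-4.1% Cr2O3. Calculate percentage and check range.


Cr2O3% = 0.360 / 8.34 x 100 = 4.32%
Acceptable range: 3.4 to 4.1%
Within range: No


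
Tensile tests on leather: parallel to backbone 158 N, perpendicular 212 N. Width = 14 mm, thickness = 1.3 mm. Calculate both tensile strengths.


Area = 14 x 1.3 = 18.2 mm^2
TS (parallel) = 158 / 18.2 = 8.68 N/mm^2
TS (perpendicular) = 212 / 18.2 = 11.65 N/mm^2


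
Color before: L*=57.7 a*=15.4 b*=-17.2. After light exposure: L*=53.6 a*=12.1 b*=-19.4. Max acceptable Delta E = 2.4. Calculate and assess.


dL = -4.1, da = -3.3, db = -2.2
dE = sqrt((-4.1)^2 + (-3.3)^2 + (-2.2)^2) = 5.70
Max = 2.4
Passes: No


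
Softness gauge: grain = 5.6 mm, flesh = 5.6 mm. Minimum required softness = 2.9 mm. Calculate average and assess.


Average softness = 5.60 mm
Meets requirement: Yes

Average = (5.6 + 5.6) / 2 = 5.60 mm
Minimum = 2.9 mm
Meets requirement: Yes


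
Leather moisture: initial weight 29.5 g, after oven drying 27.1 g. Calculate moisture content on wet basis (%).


Moisture = 29.5 - 27.1 = 2.40 g
MC = 2.40 / 29.5 x 100 = 8.1%


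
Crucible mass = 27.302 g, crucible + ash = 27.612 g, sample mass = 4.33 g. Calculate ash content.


Ash mass = 0.310 g
Ash content = 7.16%

Ash mass = 27.612 - 27.302 = 0.310 g
Ash% = 0.310 / 4.33 x 100 = 7.16%


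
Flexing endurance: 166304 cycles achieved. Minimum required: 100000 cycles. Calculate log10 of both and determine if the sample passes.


Achieved: log10 = 5.22
Required: log10 = 5.00
Passes: Yes


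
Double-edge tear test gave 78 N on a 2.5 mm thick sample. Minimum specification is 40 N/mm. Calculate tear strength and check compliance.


Tear strength = 31.2 N/mm
Compliant: No

Tear strength = 78 / 2.5 = 31.2 N/mm
Required minimum = 40 N/mm
Compliant: No


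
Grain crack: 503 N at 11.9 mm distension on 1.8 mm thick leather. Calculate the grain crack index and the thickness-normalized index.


Crack index = 42.3 N/mm
Normalized index = 23.5 N/mm per mm


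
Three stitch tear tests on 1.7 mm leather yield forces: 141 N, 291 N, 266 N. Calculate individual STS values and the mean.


STS1 = 82.9 N/mm
STS2 = 171.2 N/mm
STS3 = 156.5 N/mm
Mean = 136.9 N/mm


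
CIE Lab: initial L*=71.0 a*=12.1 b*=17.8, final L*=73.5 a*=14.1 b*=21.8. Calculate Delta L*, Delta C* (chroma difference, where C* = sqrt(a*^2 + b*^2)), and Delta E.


Delta L* = 2.5
Delta C* = 4.44
Delta E = 5.12

Delta L* = 73.5 - 71.0 = 2.5
C1* = sqrt((12.1)^2 + (17.8)^2) = 21.523
C2* = sqrt((14.1)^2 + (21.8)^2) = 25.962
Delta C* = 25.962 - 21.523 = 4.44
Delta E = sqrt((2.5)^2 + (2.0)^2 + (4.0)^2) = 5.12


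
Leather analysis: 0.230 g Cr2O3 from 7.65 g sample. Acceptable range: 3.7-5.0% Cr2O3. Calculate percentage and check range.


Cr2O3 = 3.01%
Within range: No

Cr2O3% = 0.230 / 7.65 x 100 = 3.01%
Acceptable range: 3.7 to 5.0%
Within range: No


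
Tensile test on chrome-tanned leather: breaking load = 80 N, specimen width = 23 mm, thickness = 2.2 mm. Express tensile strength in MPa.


1.58 MPa


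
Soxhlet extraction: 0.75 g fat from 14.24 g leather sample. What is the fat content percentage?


Fat content = 0.75 / 14.24 x 100
Fat = 5.3%


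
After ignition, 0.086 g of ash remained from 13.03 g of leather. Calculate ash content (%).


0.66%


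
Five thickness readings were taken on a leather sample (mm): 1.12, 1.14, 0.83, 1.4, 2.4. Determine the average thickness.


Sum = 1.12 + 1.14 + 0.83 + 1.4 + 2.4 = 6.89
Average = 6.89 / 5 = 1.38 mm


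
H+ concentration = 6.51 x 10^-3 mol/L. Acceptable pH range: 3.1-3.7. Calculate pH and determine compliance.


pH = -log10(6.51 x 10^-3) = 2.19
Range: 3.1 to 3.7
Compliant: No


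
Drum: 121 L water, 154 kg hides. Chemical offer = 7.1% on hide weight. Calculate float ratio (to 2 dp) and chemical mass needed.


Float ratio = 0.79
Chemical needed = 10.934 kg

Float ratio = 121 / 154 = 0.79
Chemical = 154 x 7.1 / 100 = 10.934 kg


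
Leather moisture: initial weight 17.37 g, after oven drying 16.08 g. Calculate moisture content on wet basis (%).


Moisture = 17.37 - 16.08 = 1.29 g
MC = 1.29 / 17.37 x 100 = 7.4%


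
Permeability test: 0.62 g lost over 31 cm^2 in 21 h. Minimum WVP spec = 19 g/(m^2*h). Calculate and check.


WVP = 0.62 / (31 x 21) x 10000 = 9.52 g/(m^2*h)
Minimum: 19 g/(m^2*h)
Meets spec: No


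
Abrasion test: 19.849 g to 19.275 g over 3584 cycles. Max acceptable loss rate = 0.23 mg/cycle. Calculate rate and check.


Rate = 0.160 mg/cycle
Passes: Yes

Loss = 19.849 - 19.275 = 0.574 g
Rate = 0.574 g / 3584 cycles x 1000 = 0.160 mg/cycle
Max = 0.23 mg/cycle
Passes: Yes


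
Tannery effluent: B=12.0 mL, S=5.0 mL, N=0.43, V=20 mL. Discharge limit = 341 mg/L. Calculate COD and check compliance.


COD = (12.0 - 5.0) x 0.43 x 8000 / 20 = 1204.0 mg/L
Limit: 341 mg/L
Compliant: No


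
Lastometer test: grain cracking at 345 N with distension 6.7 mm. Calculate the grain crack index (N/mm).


Grain crack index = force / distension
Index = 345 / 6.7 = 51.5 N/mm


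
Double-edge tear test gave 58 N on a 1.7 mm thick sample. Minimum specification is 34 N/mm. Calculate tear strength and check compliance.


Tear strength = 58 / 1.7 = 34.1 N/mm
Required minimum = 34 N/mm
Compliant: Yes


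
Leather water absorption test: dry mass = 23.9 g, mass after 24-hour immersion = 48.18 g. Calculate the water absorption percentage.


Water absorbed = 48.18 - 23.9 = 24.28 g
WA% = 24.28 / 23.9 x 100 = 101.6%


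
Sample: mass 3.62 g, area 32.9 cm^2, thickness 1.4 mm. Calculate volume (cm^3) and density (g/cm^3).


Volume = 4.606 cm^3
Density = 0.786 g/cm^3

Thickness in cm = 1.4 / 10 = 0.14 cm
Volume = 32.9 x 0.14 = 4.606 cm^3
Density = 3.62 / 4.606 = 0.786 g/cm^3


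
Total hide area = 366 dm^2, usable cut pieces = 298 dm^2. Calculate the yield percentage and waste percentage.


Yield = 81.4%
Waste = 18.6%

Yield = 298 / 366 x 100 = 81.4%
Waste = 366 - 298 = 68 dm^2
Waste% = 100 - 81.4 = 18.6%


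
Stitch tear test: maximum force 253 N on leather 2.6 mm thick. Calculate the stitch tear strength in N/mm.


Stitch tear strength = force / thickness
STS = 253 / 2.6 = 97.3 N/mm


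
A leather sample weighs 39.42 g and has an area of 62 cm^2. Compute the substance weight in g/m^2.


Substance weight = mass / area x 10000
SW = 39.42 / 62 x 10000
SW = 6358.1 g/m^2


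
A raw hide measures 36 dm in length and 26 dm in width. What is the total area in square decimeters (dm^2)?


936 dm^2

Area = length x width
Area = 36 x 26 = 936 dm^2


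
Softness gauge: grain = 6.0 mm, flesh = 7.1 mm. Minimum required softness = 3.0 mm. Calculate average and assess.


Average softness = 6.55 mm
Meets requirement: Yes

Average = (6.0 + 7.1) / 2 = 6.55 mm
Minimum = 3.0 mm
Meets requirement: Yes


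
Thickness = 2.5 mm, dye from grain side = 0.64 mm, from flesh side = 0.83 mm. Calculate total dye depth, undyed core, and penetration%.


Total dyed = 0.64 + 0.83 = 1.47 mm
Undyed core = 2.5 - 1.47 = 1.03 mm
Penetration = 1.47 / 2.5 x 100 = 58.8%


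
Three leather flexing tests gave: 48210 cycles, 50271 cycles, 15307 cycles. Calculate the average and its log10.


Average = 37929 cycles
log10 = 4.58

Average = (48210 + 50271 + 15307) / 3 = 37929 cycles
log10(37929) = 4.58


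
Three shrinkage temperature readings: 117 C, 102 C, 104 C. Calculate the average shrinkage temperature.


107.7 C


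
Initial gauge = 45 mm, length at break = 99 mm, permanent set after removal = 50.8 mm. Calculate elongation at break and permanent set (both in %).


Elongation at break = 120.0%
Permanent set = 12.9%

Elongation at break = (99 - 45) / 45 x 100 = 120.0%
Permanent set = (50.8 - 45) / 45 x 100 = 12.9%


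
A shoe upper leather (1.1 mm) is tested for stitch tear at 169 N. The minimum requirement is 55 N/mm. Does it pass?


STS = 169 / 1.1 = 153.6 N/mm
Minimum required: 55 N/mm
Passes: Yes


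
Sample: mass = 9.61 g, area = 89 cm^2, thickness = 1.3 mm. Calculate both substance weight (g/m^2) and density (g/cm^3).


Substance weight = 1079.8 g/m^2
Density = 0.831 g/cm^3

SW = 9.61 / 89 x 10000 = 1079.8 g/m^2
Volume = 89 x 1.3 / 10 = 11.57 cm^3
Density = 9.61 / 11.57 = 0.831 g/cm^3


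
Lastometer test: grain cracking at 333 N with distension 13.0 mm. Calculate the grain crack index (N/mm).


Grain crack index = force / distension
Index = 333 / 13.0 = 25.6 N/mm


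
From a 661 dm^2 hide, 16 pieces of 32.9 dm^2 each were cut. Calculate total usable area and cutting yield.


Usable area = 526.4 dm^2
Yield = 79.6%

Total usable = 16 x 32.9 = 526.4 dm^2
Yield = 526.4 / 661 x 100 = 79.6%


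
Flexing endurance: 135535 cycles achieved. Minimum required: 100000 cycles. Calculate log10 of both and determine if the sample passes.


log10(135535) = 5.13
log10(100000) = 5.00
Passes: Yes


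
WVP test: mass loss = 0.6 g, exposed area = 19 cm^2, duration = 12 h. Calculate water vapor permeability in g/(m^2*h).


WVP = mass_loss / (area x time) x 10000
WVP = 0.6 / (19 x 12) x 10000
WVP = 0.6 / 228 x 10000 = 26.32 g/(m^2*h)


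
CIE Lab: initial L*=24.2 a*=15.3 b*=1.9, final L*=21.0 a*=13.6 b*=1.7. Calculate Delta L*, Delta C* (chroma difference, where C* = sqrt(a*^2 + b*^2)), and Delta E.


Delta L* = 21.0 - 24.2 = -3.2
C1* = sqrt((15.3)^2 + (1.9)^2) = 15.418
C2* = sqrt((13.6)^2 + (1.7)^2) = 13.706
Delta C* = 13.706 - 15.418 = -1.71
Delta E = sqrt((-3.2)^2 + (-1.7)^2 + (-0.2)^2) = 3.63


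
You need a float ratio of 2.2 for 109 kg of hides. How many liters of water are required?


Water = hide weight x target ratio
Water = 109 x 2.2 = 239.8 L


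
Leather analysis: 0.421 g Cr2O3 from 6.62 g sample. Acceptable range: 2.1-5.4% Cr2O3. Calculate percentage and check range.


Cr2O3% = 0.421 / 6.62 x 100 = 6.36%
Acceptable range: 2.1 to 5.4%
Within range: No


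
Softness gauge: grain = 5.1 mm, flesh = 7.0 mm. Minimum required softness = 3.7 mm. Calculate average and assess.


Average = (5.1 + 7.0) / 2 = 6.05 mm
Minimum = 3.7 mm
Meets requirement: Yes


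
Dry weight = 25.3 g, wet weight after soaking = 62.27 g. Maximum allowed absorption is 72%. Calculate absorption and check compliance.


WA = (62.27 - 25.3) / 25.3 x 100 = 146.1%
Maximum allowed: 72%
Compliant: No


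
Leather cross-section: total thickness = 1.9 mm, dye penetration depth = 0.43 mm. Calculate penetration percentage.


22.6%

Penetration% = 0.43 / 1.9 x 100
Penetration = 22.6%


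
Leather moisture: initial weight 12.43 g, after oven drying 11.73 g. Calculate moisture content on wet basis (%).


5.6%


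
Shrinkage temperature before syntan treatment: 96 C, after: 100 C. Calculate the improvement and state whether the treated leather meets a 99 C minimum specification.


Improvement = 4 C
Meets 99 C spec: Yes

Improvement = 100 - 96 = 4 C
Spec check: 100 C >= 99 C? Yes


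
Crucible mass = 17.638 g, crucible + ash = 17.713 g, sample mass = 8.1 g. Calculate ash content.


Ash mass = 0.075 g
Ash content = 0.93%


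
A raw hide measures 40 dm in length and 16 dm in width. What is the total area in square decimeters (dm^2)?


640 dm^2


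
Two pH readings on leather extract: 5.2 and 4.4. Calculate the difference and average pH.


Difference = 0.8
Average pH = 4.80


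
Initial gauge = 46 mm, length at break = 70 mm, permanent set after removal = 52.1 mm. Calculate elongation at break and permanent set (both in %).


Elongation at break = 52.2%
Permanent set = 13.3%

Elongation at break = (70 - 46) / 46 x 100 = 52.2%
Permanent set = (52.1 - 46) / 46 x 100 = 13.3%


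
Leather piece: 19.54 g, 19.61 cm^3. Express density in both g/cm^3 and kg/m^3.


Density = 19.54 / 19.61 = 0.996 g/cm^3
Convert: 0.996 x 1000 = 996 kg/m^3


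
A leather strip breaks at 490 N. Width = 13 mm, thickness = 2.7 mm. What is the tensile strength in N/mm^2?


13.96 N/mm^2


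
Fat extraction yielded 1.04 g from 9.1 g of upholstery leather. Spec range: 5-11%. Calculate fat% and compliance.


Fat content = 11.4%
Compliant: No


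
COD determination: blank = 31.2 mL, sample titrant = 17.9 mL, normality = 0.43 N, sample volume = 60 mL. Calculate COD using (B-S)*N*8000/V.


COD = (31.2 - 17.9) x 0.43 x 8000 / 60
COD = 13.3 x 0.43 x 8000 / 60
COD = 762.5 mg/L


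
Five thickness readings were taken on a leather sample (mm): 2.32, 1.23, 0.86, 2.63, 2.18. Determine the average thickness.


Sum = 2.32 + 1.23 + 0.86 + 2.63 + 2.18 = 9.22
Average = 9.22 / 5 = 1.84 mm


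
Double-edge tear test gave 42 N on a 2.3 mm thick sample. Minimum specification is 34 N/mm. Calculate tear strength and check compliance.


Tear strength = 18.3 N/mm
Compliant: No

Tear strength = 42 / 2.3 = 18.3 N/mm
Required minimum = 34 N/mm
Compliant: No


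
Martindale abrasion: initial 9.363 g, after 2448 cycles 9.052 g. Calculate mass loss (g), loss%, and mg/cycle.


Mass loss = 0.311 g
Loss = 3.32%
Rate = 0.127 mg/cycle

Loss = 9.363 - 9.052 = 0.311 g
Loss% = 0.311 / 9.363 x 100 = 3.32%
Rate = 0.311 / 2448 x 1000 = 0.127 mg/cycle


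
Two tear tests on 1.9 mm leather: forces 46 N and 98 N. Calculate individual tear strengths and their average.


Tear 1 = 46 / 1.9 = 24.2 N/mm
Tear 2 = 98 / 1.9 = 51.6 N/mm
Average = (24.2 + 51.6) / 2 = 37.9 N/mm


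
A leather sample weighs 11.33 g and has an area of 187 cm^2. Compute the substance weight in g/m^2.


Substance weight = mass / area x 10000
SW = 11.33 / 187 x 10000
SW = 605.9 g/m^2


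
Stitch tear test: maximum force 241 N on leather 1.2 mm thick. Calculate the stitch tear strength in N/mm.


Stitch tear strength = force / thickness
STS = 241 / 1.2 = 200.8 N/mm


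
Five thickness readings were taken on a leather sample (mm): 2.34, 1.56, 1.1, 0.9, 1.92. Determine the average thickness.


1.56 mm

Sum = 2.34 + 1.56 + 1.1 + 0.9 + 1.92 = 7.82
Average = 7.82 / 5 = 1.56 mm


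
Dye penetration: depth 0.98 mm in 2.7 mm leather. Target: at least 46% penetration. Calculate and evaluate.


Penetration = 0.98 / 2.7 x 100 = 36.3%
Target: 46%
Meets target: No


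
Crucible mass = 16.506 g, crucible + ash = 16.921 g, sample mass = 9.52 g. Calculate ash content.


Ash mass = 0.415 g
Ash content = 4.36%

Ash mass = 16.921 - 16.506 = 0.415 g
Ash% = 0.415 / 9.52 x 100 = 4.36%


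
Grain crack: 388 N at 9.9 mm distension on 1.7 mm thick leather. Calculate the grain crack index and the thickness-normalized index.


Crack index = 39.2 N/mm
Normalized index = 23.1 N/mm per mm


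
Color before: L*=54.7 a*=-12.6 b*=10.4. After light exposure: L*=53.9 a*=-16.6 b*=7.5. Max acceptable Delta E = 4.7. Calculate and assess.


dL = -0.8, da = -4.0, db = -2.9
dE = sqrt((-0.8)^2 + (-4.0)^2 + (-2.9)^2) = 5.00
Max = 4.7
Passes: No


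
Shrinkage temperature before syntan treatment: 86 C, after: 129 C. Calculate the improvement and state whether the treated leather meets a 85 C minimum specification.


Improvement = 43 C
Meets 85 C spec: Yes

Improvement = 129 - 86 = 43 C
Spec check: 129 C >= 85 C? Yes


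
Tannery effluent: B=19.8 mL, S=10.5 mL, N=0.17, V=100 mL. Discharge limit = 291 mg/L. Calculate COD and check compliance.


COD = 126.5 mg/L
Compliant: Yes


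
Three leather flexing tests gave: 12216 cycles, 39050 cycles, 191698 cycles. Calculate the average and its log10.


Average = (12216 + 39050 + 191698) / 3 = 80988 cycles
log10(80988) = 4.91


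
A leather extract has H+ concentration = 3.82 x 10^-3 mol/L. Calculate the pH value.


pH = 2.42


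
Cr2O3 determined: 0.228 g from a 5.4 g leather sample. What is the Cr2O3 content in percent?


Cr2O3% = 0.228 / 5.4 x 100
Cr2O3% = 4.22%


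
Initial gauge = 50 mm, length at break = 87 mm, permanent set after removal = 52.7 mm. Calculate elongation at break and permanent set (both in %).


Elongation at break = 74.0%
Permanent set = 5.4%

Elongation at break = (87 - 50) / 50 x 100 = 74.0%
Permanent set = (52.7 - 50) / 50 x 100 = 5.4%


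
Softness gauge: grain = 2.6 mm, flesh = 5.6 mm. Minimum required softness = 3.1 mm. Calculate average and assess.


Average softness = 4.10 mm
Meets requirement: Yes

Average = (2.6 + 5.6) / 2 = 4.10 mm
Minimum = 3.1 mm
Meets requirement: Yes


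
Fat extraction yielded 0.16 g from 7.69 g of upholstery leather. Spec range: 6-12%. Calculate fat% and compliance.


Fat content = 2.1%
Compliant: No


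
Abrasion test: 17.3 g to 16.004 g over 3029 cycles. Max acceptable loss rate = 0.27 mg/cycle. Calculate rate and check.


Rate = 0.428 mg/cycle
Passes: No

Loss = 17.3 - 16.004 = 1.296 g
Rate = 1.296 g / 3029 cycles x 1000 = 0.428 mg/cycle
Max = 0.27 mg/cycle
Passes: No


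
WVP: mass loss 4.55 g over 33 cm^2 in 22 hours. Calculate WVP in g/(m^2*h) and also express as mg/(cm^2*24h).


WVP = 4.55 / (33 x 22) x 10000 = 62.67 g/(m^2*h)
Mass loss in mg = 4.55 x 1000 = 4550 mg
Per cm^2 per 24h in mg: 4550 x 24 / (33 x 22) = 109200 / 726 = 150.41 mg/(cm^2*24h)


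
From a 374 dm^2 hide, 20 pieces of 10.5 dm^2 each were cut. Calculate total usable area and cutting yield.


Usable area = 210.0 dm^2
Yield = 56.1%

Total usable = 20 x 10.5 = 210.0 dm^2
Yield = 210.0 / 374 x 100 = 56.1%


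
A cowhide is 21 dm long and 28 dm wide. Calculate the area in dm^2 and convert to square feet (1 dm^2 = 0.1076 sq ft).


Area = 21 x 28 = 588 dm^2
Conversion: 588 x 0.1076 = 63.27 sq ft


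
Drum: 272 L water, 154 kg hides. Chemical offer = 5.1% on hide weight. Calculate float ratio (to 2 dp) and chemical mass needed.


Float ratio = 272 / 154 = 1.77
Chemical = 154 x 5.1 / 100 = 7.854 kg


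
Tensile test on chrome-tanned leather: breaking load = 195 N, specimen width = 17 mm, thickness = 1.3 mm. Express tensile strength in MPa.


Cross-section = 17 x 1.3 = 22.1 mm^2
TS = 195 / 22.1 = 8.82 MPa
(1 N/mm^2 = 1 MPa)


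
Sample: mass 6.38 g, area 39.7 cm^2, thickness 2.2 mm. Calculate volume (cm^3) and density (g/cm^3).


Volume = 8.734 cm^3
Density = 0.730 g/cm^3


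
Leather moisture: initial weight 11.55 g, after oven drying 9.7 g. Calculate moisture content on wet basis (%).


Moisture = 11.55 - 9.7 = 1.85 g
MC = 1.85 / 11.55 x 100 = 16.0%


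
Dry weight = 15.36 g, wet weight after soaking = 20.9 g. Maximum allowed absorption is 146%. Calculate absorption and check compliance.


Absorption = 36.1%
Compliant: Yes

WA = (20.9 - 15.36) / 15.36 x 100 = 36.1%
Maximum allowed: 146%
Compliant: Yes


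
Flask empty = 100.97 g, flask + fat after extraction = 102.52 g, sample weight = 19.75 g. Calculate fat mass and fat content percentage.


Fat mass = 102.52 - 100.97 = 1.55 g
Fat% = 1.55 / 19.75 x 100 = 7.8%


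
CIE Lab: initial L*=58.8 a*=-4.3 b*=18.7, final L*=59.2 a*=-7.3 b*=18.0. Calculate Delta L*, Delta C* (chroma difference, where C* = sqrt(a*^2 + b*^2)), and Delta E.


Delta L* = 0.4
Delta C* = 0.24
Delta E = 3.11

Delta L* = 59.2 - 58.8 = 0.4
C1* = sqrt((-4.3)^2 + (18.7)^2) = 19.188
C2* = sqrt((-7.3)^2 + (18.0)^2) = 19.424
Delta C* = 19.424 - 19.188 = 0.24
Delta E = sqrt((0.4)^2 + (-3.0)^2 + (-0.7)^2) = 3.11


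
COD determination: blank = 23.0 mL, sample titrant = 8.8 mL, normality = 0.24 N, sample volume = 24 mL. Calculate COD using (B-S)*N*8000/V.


1136.0 mg/L

COD = (23.0 - 8.8) x 0.24 x 8000 / 24
COD = 14.2 x 0.24 x 8000 / 24
COD = 1136.0 mg/L


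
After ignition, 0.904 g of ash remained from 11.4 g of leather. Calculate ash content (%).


7.93%

Ash% = 0.904 / 11.4 x 100
Ash% = 7.93%


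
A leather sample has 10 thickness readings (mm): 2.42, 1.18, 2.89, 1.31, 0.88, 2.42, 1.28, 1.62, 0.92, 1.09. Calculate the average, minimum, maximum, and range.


Average = 1.60 mm
Min = 0.88 mm
Max = 2.89 mm
Range = 2.01 mm

Sum = 16.01
Average = 16.01 / 10 = 1.60 mm
Minimum = 0.88 mm
Maximum = 2.89 mm
Range = 2.89 - 0.88 = 2.01 mm


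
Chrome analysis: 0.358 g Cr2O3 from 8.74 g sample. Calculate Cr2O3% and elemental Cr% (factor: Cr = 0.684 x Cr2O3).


Cr2O3% = 0.358 / 8.74 x 100 = 4.10%
Cr% = 4.10 x 0.684 = 2.80%


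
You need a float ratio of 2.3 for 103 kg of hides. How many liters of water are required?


236.9 L

Water = hide weight x target ratio
Water = 103 x 2.3 = 236.9 L


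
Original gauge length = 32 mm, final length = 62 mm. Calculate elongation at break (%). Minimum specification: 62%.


Extension = 62 - 32 = 30 mm
Elongation = 30 / 32 x 100 = 93.8%
Minimum required: 62%
Meets specification: Yes


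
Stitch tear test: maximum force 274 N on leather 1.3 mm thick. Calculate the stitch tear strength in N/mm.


Stitch tear strength = force / thickness
STS = 274 / 1.3 = 210.8 N/mm


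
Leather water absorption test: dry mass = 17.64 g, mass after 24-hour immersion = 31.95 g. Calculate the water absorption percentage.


Water absorbed = 31.95 - 17.64 = 14.31 g
WA% = 14.31 / 17.64 x 100 = 81.1%


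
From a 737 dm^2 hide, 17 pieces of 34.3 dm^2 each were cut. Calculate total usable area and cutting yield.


Total usable = 17 x 34.3 = 583.1 dm^2
Yield = 583.1 / 737 x 100 = 79.1%


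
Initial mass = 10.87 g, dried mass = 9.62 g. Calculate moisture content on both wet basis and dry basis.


Moisture lost = 10.87 - 9.62 = 1.25 g
Wet basis MC = 1.25 / 10.87 x 100 = 11.5%
Dry basis MC = 1.25 / 9.62 x 100 = 13.0%


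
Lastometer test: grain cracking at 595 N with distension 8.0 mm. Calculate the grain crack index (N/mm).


74.4 N/mm

Grain crack index = force / distension
Index = 595 / 8.0 = 74.4 N/mm


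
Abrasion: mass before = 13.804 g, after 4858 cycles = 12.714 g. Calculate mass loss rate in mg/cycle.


Mass loss = 13.804 - 12.714 = 1.090 g
Rate = 1.090 / 4858 x 1000 = 0.224 mg/cycle


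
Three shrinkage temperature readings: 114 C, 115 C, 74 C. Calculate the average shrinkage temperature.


101.0 C

Average = (114 + 115 + 74) / 3
Average = 303 / 3 = 101.0 C


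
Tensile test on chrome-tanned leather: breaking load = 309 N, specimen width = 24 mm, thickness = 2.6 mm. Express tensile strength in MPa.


Cross-section = 24 x 2.6 = 62.4 mm^2
TS = 309 / 62.4 = 4.95 MPa
(1 N/mm^2 = 1 MPa)


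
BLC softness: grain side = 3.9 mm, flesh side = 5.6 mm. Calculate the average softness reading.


Average = (3.9 + 5.6) / 2
Average = 4.75 mm


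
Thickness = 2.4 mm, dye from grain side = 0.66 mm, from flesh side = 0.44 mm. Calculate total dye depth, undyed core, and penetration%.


Total dyed = 0.66 + 0.44 = 1.10 mm
Undyed core = 2.4 - 1.10 = 1.30 mm
Penetration = 1.10 / 2.4 x 100 = 45.8%


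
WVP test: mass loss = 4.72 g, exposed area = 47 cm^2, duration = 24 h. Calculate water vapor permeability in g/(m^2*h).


WVP = mass_loss / (area x time) x 10000
WVP = 4.72 / (47 x 24) x 10000
WVP = 4.72 / 1128 x 10000 = 41.84 g/(m^2*h)


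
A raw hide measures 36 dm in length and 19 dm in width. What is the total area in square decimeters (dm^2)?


Area = length x width
Area = 36 x 19 = 684 dm^2


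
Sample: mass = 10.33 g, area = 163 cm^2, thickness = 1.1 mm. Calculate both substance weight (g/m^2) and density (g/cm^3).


Substance weight = 633.7 g/m^2
Density = 0.576 g/cm^3

SW = 10.33 / 163 x 10000 = 633.7 g/m^2
Volume = 163 x 1.1 / 10 = 17.93 cm^3
Density = 10.33 / 17.93 = 0.576 g/cm^3


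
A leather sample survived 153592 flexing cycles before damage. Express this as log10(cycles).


5.19

log10(153592) = 5.19


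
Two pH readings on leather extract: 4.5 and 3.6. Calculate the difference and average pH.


Difference = 0.9
Average pH = 4.05

Difference = |4.5 - 3.6| = 0.9
Average = (4.5 + 3.6) / 2 = 4.05


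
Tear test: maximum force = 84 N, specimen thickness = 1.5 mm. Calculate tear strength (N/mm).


Tear strength = force / thickness
Tear = 84 / 1.5 = 56.0 N/mm


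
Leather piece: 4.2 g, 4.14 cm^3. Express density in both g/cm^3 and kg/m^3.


Density = 4.2 / 4.14 = 1.014 g/cm^3
Convert: 1.014 x 1000 = 1014 kg/m^3


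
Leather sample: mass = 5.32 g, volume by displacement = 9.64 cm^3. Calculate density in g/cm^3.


0.552 g/cm^3


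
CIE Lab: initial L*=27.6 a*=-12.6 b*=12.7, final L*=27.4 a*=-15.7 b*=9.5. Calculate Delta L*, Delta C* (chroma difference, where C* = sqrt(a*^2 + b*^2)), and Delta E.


Delta L* = 27.4 - 27.6 = -0.2
C1* = sqrt((-12.6)^2 + (12.7)^2) = 17.890
C2* = sqrt((-15.7)^2 + (9.5)^2) = 18.350
Delta C* = 18.350 - 17.890 = 0.46
Delta E = sqrt((-0.2)^2 + (-3.1)^2 + (-3.2)^2) = 4.46


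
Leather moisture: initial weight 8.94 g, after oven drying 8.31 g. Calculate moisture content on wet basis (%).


Moisture = 8.94 - 8.31 = 0.63 g
MC = 0.63 / 8.94 x 100 = 7.0%


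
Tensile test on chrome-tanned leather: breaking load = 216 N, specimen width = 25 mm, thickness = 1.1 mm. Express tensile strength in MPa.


Cross-section = 25 x 1.1 = 27.5 mm^2
TS = 216 / 27.5 = 7.85 MPa
(1 N/mm^2 = 1 MPa)


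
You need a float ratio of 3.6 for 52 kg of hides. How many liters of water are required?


Water = hide weight x target ratio
Water = 52 x 3.6 = 187.2 L


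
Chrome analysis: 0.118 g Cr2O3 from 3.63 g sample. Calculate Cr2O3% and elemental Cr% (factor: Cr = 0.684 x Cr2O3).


Cr2O3 = 3.25%
Cr = 2.22%


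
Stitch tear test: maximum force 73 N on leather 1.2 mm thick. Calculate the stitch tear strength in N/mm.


Stitch tear strength = force / thickness
STS = 73 / 1.2 = 60.8 N/mm


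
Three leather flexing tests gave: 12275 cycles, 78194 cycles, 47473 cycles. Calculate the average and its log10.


Average = (12275 + 78194 + 47473) / 3 = 45981 cycles
log10(45981) = 4.66


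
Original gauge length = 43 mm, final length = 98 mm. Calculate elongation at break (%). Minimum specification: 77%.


Elongation = 127.9%
Meets spec: Yes

Extension = 98 - 43 = 55 mm
Elongation = 55 / 43 x 100 = 127.9%
Minimum required: 77%
Meets specification: Yes


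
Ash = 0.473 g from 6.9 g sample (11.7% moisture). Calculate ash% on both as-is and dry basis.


As-is ash% = 0.473 / 6.9 x 100 = 6.86%
Dry mass = 6.9 x (100 - 11.7) / 100 = 6.0927 g
Dry-basis ash% = 0.473 / 6.0927 x 100 = 7.76%


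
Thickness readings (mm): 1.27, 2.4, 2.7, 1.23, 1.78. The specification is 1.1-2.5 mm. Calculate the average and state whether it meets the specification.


Sum = 9.38
Average = 9.38 / 5 = 1.88 mm
Specification range: 1.1 to 2.5 mm
Within spec: Yes


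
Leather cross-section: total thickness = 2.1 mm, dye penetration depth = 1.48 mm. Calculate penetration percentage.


Penetration% = 1.48 / 2.1 x 100
Penetration = 70.5%


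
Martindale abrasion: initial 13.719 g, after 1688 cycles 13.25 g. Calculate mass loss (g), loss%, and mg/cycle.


Mass loss = 0.469 g
Loss = 3.42%
Rate = 0.278 mg/cycle


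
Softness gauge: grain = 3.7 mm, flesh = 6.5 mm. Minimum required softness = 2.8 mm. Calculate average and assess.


Average softness = 5.10 mm
Meets requirement: Yes

Average = (3.7 + 6.5) / 2 = 5.10 mm
Minimum = 2.8 mm
Meets requirement: Yes


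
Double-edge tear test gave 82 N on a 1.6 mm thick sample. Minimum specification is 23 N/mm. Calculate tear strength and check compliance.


Tear strength = 82 / 1.6 = 51.3 N/mm
Required minimum = 23 N/mm
Compliant: Yes


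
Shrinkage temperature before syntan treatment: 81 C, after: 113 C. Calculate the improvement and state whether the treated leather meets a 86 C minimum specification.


Improvement = 32 C
Meets 86 C spec: Yes


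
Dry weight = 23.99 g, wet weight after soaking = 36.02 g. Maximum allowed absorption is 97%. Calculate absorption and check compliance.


Absorption = 50.1%
Compliant: Yes

WA = (36.02 - 23.99) / 23.99 x 100 = 50.1%
Maximum allowed: 97%
Compliant: Yes


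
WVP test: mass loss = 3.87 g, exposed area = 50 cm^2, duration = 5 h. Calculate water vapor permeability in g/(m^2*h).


WVP = mass_loss / (area x time) x 10000
WVP = 3.87 / (50 x 5) x 10000
WVP = 3.87 / 250 x 10000 = 154.80 g/(m^2*h)


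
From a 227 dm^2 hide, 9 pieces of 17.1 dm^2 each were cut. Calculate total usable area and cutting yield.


Usable area = 153.9 dm^2
Yield = 67.8%

Total usable = 9 x 17.1 = 153.9 dm^2
Yield = 153.9 / 227 x 100 = 67.8%


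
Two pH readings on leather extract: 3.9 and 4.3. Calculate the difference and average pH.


Difference = |3.9 - 4.3| = 0.4
Average = (3.9 + 4.3) / 2 = 4.10


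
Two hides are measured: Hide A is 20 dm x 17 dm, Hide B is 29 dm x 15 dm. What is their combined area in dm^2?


Hide A area = 20 x 17 = 340 dm^2
Hide B area = 29 x 15 = 435 dm^2
Total = 340 + 435 = 775 dm^2


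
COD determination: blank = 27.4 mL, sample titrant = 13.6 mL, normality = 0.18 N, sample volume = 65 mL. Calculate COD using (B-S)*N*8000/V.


COD = (27.4 - 13.6) x 0.18 x 8000 / 65
COD = 13.8 x 0.18 x 8000 / 65
COD = 305.7 mg/L


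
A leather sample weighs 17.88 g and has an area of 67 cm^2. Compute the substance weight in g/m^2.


2668.7 g/m^2


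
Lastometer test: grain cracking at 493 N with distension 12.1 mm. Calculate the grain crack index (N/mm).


Grain crack index = force / distension
Index = 493 / 12.1 = 40.7 N/mm


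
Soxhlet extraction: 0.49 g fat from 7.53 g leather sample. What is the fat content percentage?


6.5%


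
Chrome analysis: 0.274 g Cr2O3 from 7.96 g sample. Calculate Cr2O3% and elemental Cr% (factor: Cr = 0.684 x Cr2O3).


Cr2O3% = 0.274 / 7.96 x 100 = 3.44%
Cr% = 3.44 x 0.684 = 2.35%


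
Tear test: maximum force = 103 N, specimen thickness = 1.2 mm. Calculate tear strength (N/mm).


85.8 N/mm

Tear strength = force / thickness
Tear = 103 / 1.2 = 85.8 N/mm


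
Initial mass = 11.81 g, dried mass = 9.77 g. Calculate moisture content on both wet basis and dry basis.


Wet basis = 17.3%
Dry basis = 20.9%

Moisture lost = 11.81 - 9.77 = 2.04 g
Wet basis MC = 2.04 / 11.81 x 100 = 17.3%
Dry basis MC = 2.04 / 9.77 x 100 = 20.9%


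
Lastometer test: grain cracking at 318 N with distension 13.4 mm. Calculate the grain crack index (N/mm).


Grain crack index = force / distension
Index = 318 / 13.4 = 23.7 N/mm


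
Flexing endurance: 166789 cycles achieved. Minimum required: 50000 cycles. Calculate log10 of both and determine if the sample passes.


log10(166789) = 5.22
log10(50000) = 4.70
Passes: Yes


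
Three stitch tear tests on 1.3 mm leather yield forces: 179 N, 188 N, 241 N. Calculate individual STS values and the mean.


STS1 = 179 / 1.3 = 137.7 N/mm
STS2 = 188 / 1.3 = 144.6 N/mm
STS3 = 241 / 1.3 = 185.4 N/mm
Mean = (137.7 + 144.6 + 185.4) / 3 = 155.9 N/mm


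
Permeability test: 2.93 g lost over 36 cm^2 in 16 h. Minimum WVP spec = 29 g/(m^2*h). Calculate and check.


WVP = 50.87 g/(m^2*h)
Meets specification: Yes

WVP = 2.93 / (36 x 16) x 10000 = 50.87 g/(m^2*h)
Minimum: 29 g/(m^2*h)
Meets spec: Yes


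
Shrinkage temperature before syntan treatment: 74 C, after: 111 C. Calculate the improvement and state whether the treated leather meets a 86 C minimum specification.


Improvement = 111 - 74 = 37 C
Spec check: 111 C >= 86 C? Yes


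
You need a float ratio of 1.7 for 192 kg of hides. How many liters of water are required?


Water = hide weight x target ratio
Water = 192 x 1.7 = 326.4 L


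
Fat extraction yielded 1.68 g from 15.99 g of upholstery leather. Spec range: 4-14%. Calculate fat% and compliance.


Fat% = 1.68 / 15.99 x 100 = 10.5%
Spec range: 4-14%
Compliant: Yes


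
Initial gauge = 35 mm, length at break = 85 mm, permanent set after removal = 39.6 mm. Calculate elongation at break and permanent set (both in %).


Elongation at break = (85 - 35) / 35 x 100 = 142.9%
Permanent set = (39.6 - 35) / 35 x 100 = 13.1%


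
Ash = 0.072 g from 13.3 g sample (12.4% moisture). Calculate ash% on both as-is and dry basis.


As-is ash = 0.54%
Dry-basis ash = 0.62%


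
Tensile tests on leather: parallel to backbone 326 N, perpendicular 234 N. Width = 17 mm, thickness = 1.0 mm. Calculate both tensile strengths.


Parallel = 19.18 N/mm^2
Perpendicular = 13.76 N/mm^2


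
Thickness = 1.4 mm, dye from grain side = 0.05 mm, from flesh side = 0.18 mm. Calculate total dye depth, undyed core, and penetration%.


Total dyed = 0.23 mm
Undyed core = 1.17 mm
Penetration = 16.4%


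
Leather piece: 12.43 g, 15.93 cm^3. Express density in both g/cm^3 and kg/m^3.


0.780 g/cm^3
780 kg/m^3


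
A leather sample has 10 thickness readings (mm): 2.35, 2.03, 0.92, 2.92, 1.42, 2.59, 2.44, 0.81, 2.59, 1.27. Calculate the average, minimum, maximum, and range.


Sum = 19.34
Average = 19.34 / 10 = 1.93 mm
Minimum = 0.81 mm
Maximum = 2.92 mm
Range = 2.92 - 0.81 = 2.11 mm


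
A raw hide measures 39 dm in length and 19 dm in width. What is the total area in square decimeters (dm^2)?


Area = length x width
Area = 39 x 19 = 741 dm^2


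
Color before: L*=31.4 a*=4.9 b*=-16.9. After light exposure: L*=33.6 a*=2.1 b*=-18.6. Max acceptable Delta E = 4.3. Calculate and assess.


Delta E = 3.95
Passes: Yes


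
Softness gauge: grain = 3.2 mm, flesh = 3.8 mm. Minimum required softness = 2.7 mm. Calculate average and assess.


Average = (3.2 + 3.8) / 2 = 3.50 mm
Minimum = 2.7 mm
Meets requirement: Yes


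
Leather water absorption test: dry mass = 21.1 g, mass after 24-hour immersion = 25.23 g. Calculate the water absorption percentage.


19.6%

Water absorbed = 25.23 - 21.1 = 4.13 g
WA% = 4.13 / 21.1 x 100 = 19.6%


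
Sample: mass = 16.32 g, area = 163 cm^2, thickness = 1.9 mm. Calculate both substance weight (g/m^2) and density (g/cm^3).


SW = 16.32 / 163 x 10000 = 1001.2 g/m^2
Volume = 163 x 1.9 / 10 = 30.97 cm^3
Density = 16.32 / 30.97 = 0.527 g/cm^3


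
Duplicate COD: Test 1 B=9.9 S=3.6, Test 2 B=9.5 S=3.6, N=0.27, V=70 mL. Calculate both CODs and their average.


COD1 = (9.9 - 3.6) x 0.27 x 8000 / 70 = 194.4 mg/L
COD2 = (9.5 - 3.6) x 0.27 x 8000 / 70 = 182.1 mg/L
Average = (194.4 + 182.1) / 2 = 188.3 mg/L


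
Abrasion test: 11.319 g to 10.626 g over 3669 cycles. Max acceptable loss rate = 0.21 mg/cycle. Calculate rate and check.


Rate = 0.189 mg/cycle
Passes: Yes

Loss = 11.319 - 10.626 = 0.693 g
Rate = 0.693 g / 3669 cycles x 1000 = 0.189 mg/cycle
Max = 0.21 mg/cycle
Passes: Yes


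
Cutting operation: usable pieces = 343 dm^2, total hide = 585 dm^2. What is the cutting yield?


58.6%

Yield = usable / total x 100
Yield = 343 / 585 x 100 = 58.6%


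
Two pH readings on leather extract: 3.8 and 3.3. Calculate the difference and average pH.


Difference = |3.8 - 3.3| = 0.5
Average = (3.8 + 3.3) / 2 = 3.55


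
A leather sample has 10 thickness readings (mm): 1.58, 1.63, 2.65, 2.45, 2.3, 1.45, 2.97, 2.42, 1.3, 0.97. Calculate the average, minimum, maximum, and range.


Sum = 19.72
Average = 19.72 / 10 = 1.97 mm
Minimum = 0.97 mm
Maximum = 2.97 mm
Range = 2.97 - 0.97 = 2.00 mm


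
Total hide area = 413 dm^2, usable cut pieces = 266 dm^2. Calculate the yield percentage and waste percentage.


Yield = 64.4%
Waste = 35.6%


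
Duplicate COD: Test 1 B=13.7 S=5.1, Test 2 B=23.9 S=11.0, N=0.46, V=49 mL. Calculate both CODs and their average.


COD1 = (13.7 - 5.1) x 0.46 x 8000 / 49 = 645.9 mg/L
COD2 = (23.9 - 11.0) x 0.46 x 8000 / 49 = 968.8 mg/L
Average = (645.9 + 968.8) / 2 = 807.4 mg/L
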